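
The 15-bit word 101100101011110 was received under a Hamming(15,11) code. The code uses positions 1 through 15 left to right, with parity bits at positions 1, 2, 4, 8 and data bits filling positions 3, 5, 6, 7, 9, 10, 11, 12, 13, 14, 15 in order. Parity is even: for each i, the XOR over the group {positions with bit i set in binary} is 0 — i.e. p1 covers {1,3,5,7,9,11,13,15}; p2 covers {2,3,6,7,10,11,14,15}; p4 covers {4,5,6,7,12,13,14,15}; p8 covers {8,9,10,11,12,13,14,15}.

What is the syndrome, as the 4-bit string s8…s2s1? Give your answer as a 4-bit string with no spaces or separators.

s1 (pos 1,3,5,7,9,11,13,15): 1⊕1⊕0⊕1⊕1⊕1⊕1⊕0 = 0
s2 (pos 2,3,6,7,10,11,14,15): 0⊕1⊕0⊕1⊕0⊕1⊕1⊕0 = 0
s4 (pos 4,5,6,7,12,13,14,15): 1⊕0⊕0⊕1⊕1⊕1⊕1⊕0 = 1
s8 (pos 8,9,10,11,12,13,14,15): 0⊕1⊕0⊕1⊕1⊕1⊕1⊕0 = 1
Syndrome s8…s1 = 1100 → error at position 12.

1100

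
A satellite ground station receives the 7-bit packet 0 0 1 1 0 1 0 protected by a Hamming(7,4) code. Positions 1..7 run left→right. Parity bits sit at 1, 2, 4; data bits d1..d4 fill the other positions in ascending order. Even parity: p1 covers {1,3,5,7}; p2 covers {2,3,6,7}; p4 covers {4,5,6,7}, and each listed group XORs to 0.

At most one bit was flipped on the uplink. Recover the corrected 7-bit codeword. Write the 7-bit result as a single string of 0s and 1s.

1011010

s1 (pos 1,3,5,7): 0⊕1⊕0⊕0 = 1
s2 (pos 2,3,6,7): 0⊕1⊕1⊕0 = 0
s4 (pos 4,5,6,7): 1⊕0⊕1⊕0 = 0
Syndrome s4…s1 = 001 → error at position 1.
Flip position 1: 0011010 → 1011010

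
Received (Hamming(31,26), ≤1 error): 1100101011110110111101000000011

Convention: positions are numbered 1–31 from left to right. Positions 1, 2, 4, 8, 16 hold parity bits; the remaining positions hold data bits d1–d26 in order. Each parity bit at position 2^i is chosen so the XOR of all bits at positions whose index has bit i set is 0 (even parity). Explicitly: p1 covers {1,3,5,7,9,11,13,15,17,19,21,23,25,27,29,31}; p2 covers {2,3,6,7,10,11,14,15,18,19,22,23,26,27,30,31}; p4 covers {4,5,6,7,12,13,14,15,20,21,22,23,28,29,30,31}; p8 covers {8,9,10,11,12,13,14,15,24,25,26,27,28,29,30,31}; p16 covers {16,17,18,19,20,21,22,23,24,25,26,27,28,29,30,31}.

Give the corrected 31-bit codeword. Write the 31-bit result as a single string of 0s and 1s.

s1 (pos 1,3,5,7,9,11,13,15,17,19,21,23,25,27,29,31): 1⊕0⊕1⊕1⊕1⊕1⊕0⊕1⊕1⊕1⊕0⊕0⊕0⊕0⊕0⊕1 = 1
s2 (pos 2,3,6,7,10,11,14,15,18,19,22,23,26,27,30,31): 1⊕0⊕0⊕1⊕1⊕1⊕1⊕1⊕1⊕1⊕1⊕0⊕0⊕0⊕1⊕1 = 1
s4 (pos 4,5,6,7,12,13,14,15,20,21,22,23,28,29,30,31): 0⊕1⊕0⊕1⊕1⊕0⊕1⊕1⊕1⊕0⊕1⊕0⊕0⊕0⊕1⊕1 = 1
s8 (pos 8,9,10,11,12,13,14,15,24,25,26,27,28,29,30,31): 0⊕1⊕1⊕1⊕1⊕0⊕1⊕1⊕0⊕0⊕0⊕0⊕0⊕0⊕1⊕1 = 0
s16 (pos 16,17,18,19,20,21,22,23,24,25,26,27,28,29,30,31): 0⊕1⊕1⊕1⊕1⊕0⊕1⊕0⊕0⊕0⊕0⊕0⊕0⊕0⊕1⊕1 = 1
Syndrome s16…s1 = 10111 → error at position 23.
Flip position 23: 1100101011110110111101000000011 → 1100101011110110111101100000011

1100101011110110111101100000011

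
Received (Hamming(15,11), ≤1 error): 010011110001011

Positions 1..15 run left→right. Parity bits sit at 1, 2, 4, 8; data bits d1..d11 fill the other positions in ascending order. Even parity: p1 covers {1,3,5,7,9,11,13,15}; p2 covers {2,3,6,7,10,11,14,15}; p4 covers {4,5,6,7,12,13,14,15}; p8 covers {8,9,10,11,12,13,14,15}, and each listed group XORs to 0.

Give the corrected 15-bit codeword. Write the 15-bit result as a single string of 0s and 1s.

011011110001011

s1 (pos 1,3,5,7,9,11,13,15): 0⊕0⊕1⊕1⊕0⊕0⊕0⊕1 = 1
s2 (pos 2,3,6,7,10,11,14,15): 1⊕0⊕1⊕1⊕0⊕0⊕1⊕1 = 1
s4 (pos 4,5,6,7,12,13,14,15): 0⊕1⊕1⊕1⊕1⊕0⊕1⊕1 = 0
s8 (pos 8,9,10,11,12,13,14,15): 1⊕0⊕0⊕0⊕1⊕0⊕1⊕1 = 0
Syndrome s8…s1 = 0011 → error at position 3.
Flip position 3: 010011110001011 → 011011110001011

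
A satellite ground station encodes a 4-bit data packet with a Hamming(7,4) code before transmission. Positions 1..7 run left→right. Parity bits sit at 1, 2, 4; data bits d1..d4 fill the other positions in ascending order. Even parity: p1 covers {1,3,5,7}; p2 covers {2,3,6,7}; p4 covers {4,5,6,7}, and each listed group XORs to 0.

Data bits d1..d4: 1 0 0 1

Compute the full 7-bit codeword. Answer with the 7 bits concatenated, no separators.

Place data at non-parity positions: p1 p2 1 p4 0 0 1
p1 (pos 1,3,5,7): XOR of data positions = 1⊕0⊕1 = 0
p2 (pos 2,3,6,7): XOR of data positions = 1⊕0⊕1 = 0
p4 (pos 4,5,6,7): XOR of data positions = 0⊕0⊕1 = 1
Codeword: 0011001

0011001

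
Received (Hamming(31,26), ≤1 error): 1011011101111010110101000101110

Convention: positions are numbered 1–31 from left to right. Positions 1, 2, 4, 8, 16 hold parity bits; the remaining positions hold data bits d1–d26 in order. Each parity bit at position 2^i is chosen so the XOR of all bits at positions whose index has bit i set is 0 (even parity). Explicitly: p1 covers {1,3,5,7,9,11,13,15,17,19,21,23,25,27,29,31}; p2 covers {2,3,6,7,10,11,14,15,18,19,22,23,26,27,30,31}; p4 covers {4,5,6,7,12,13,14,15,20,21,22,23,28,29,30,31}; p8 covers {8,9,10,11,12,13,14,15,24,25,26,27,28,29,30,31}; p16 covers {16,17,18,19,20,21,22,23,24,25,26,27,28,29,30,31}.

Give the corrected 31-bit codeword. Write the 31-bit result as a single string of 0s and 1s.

s1 (pos 1,3,5,7,9,11,13,15,17,19,21,23,25,27,29,31): 1⊕1⊕0⊕1⊕0⊕1⊕1⊕1⊕1⊕0⊕0⊕0⊕0⊕0⊕1⊕0 = 0
s2 (pos 2,3,6,7,10,11,14,15,18,19,22,23,26,27,30,31): 0⊕1⊕1⊕1⊕1⊕1⊕0⊕1⊕1⊕0⊕1⊕0⊕1⊕0⊕1⊕0 = 0
s4 (pos 4,5,6,7,12,13,14,15,20,21,22,23,28,29,30,31): 1⊕0⊕1⊕1⊕1⊕1⊕0⊕1⊕1⊕0⊕1⊕0⊕1⊕1⊕1⊕0 = 1
s8 (pos 8,9,10,11,12,13,14,15,24,25,26,27,28,29,30,31): 1⊕0⊕1⊕1⊕1⊕1⊕0⊕1⊕0⊕0⊕1⊕0⊕1⊕1⊕1⊕0 = 0
s16 (pos 16,17,18,19,20,21,22,23,24,25,26,27,28,29,30,31): 0⊕1⊕1⊕0⊕1⊕0⊕1⊕0⊕0⊕0⊕1⊕0⊕1⊕1⊕1⊕0 = 0
Syndrome s16…s1 = 00100 → error at position 4.
Flip position 4: 1011011101111010110101000101110 → 1010011101111010110101000101110

1010011101111010110101000101110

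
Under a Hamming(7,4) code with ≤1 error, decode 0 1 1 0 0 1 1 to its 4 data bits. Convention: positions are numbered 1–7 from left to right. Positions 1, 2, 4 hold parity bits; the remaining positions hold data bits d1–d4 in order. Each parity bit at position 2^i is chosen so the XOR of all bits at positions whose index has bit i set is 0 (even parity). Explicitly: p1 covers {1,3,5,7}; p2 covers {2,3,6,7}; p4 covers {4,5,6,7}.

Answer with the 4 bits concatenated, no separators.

s1 (pos 1,3,5,7): 0⊕1⊕0⊕1 = 0
s2 (pos 2,3,6,7): 1⊕1⊕1⊕1 = 0
s4 (pos 4,5,6,7): 0⊕0⊕1⊕1 = 0
Syndrome s4…s1 = 000 → no error.
Read data bits from positions 3,5,6,7: 1011

1011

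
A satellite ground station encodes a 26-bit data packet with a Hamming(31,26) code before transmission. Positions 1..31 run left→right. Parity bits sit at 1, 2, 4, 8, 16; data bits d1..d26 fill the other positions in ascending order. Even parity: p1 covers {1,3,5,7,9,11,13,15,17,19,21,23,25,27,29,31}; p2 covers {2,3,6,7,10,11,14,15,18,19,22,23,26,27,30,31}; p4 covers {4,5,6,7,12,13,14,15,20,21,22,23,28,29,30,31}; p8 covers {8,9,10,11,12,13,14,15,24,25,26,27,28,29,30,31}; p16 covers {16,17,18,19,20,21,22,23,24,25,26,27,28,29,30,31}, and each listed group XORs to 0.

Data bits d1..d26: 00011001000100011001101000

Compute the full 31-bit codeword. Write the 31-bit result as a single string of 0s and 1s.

Place data at non-parity positions: p1 p2 0 p4 0 0 1 p8 1 0 0 1 0 0 0 p16 1 0 0 0 1 1 0 0 1 1 0 1 0 0 0
p1 (pos 1,3,5,7,9,11,13,15,17,19,21,23,25,27,29,31): XOR of data positions = 0⊕0⊕1⊕1⊕0⊕0⊕0⊕1⊕0⊕1⊕0⊕1⊕0⊕0⊕0 = 1
p2 (pos 2,3,6,7,10,11,14,15,18,19,22,23,26,27,30,31): XOR of data positions = 0⊕0⊕1⊕0⊕0⊕0⊕0⊕0⊕0⊕1⊕0⊕1⊕0⊕0⊕0 = 1
p4 (pos 4,5,6,7,12,13,14,15,20,21,22,23,28,29,30,31): XOR of data positions = 0⊕0⊕1⊕1⊕0⊕0⊕0⊕0⊕1⊕1⊕0⊕1⊕0⊕0⊕0 = 1
p8 (pos 8,9,10,11,12,13,14,15,24,25,26,27,28,29,30,31): XOR of data positions = 1⊕0⊕0⊕1⊕0⊕0⊕0⊕0⊕1⊕1⊕0⊕1⊕0⊕0⊕0 = 1
p16 (pos 16,17,18,19,20,21,22,23,24,25,26,27,28,29,30,31): XOR of data positions = 1⊕0⊕0⊕0⊕1⊕1⊕0⊕0⊕1⊕1⊕0⊕1⊕0⊕0⊕0 = 0
Codeword: 1101001110010000100011001101000

1101001110010000100011001101000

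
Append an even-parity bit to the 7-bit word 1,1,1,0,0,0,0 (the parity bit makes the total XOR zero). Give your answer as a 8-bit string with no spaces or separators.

XOR of the 7 data bits: 1⊕1⊕1⊕0⊕0⊕0⊕0 = 1
Parity bit = 1 (so all 8 bits XOR to 0).

11100001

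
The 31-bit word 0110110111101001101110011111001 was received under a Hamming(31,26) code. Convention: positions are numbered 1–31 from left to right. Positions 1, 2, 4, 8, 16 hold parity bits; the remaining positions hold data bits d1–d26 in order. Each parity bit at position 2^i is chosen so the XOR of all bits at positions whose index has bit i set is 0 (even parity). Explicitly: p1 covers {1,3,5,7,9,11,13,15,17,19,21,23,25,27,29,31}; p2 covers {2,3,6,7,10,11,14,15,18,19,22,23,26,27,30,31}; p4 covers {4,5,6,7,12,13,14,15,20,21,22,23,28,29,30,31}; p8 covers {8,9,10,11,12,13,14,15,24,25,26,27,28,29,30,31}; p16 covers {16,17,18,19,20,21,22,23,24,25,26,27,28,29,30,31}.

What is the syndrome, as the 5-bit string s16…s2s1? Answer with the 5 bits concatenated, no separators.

s1 (pos 1,3,5,7,9,11,13,15,17,19,21,23,25,27,29,31): 0⊕1⊕1⊕0⊕1⊕1⊕1⊕0⊕1⊕1⊕1⊕0⊕1⊕1⊕0⊕1 = 1
s2 (pos 2,3,6,7,10,11,14,15,18,19,22,23,26,27,30,31): 1⊕1⊕1⊕0⊕1⊕1⊕0⊕0⊕0⊕1⊕0⊕0⊕1⊕1⊕0⊕1 = 1
s4 (pos 4,5,6,7,12,13,14,15,20,21,22,23,28,29,30,31): 0⊕1⊕1⊕0⊕0⊕1⊕0⊕0⊕1⊕1⊕0⊕0⊕1⊕0⊕0⊕1 = 1
s8 (pos 8,9,10,11,12,13,14,15,24,25,26,27,28,29,30,31): 1⊕1⊕1⊕1⊕0⊕1⊕0⊕0⊕1⊕1⊕1⊕1⊕1⊕0⊕0⊕1 = 1
s16 (pos 16,17,18,19,20,21,22,23,24,25,26,27,28,29,30,31): 1⊕1⊕0⊕1⊕1⊕1⊕0⊕0⊕1⊕1⊕1⊕1⊕1⊕0⊕0⊕1 = 1
Syndrome s16…s1 = 11111 → error at position 31.

11111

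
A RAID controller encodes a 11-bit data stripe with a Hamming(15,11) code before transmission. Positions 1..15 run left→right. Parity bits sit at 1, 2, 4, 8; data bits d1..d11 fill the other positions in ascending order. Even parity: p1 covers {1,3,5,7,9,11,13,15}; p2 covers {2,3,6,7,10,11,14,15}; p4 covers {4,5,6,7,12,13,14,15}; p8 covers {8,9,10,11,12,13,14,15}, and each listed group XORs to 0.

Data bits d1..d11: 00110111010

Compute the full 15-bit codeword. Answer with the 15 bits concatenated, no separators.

Place data at non-parity positions: p1 p2 0 p4 0 1 1 p8 0 1 1 1 0 1 0
p1 (pos 1,3,5,7,9,11,13,15): XOR of data positions = 0⊕0⊕1⊕0⊕1⊕0⊕0 = 0
p2 (pos 2,3,6,7,10,11,14,15): XOR of data positions = 0⊕1⊕1⊕1⊕1⊕1⊕0 = 1
p4 (pos 4,5,6,7,12,13,14,15): XOR of data positions = 0⊕1⊕1⊕1⊕0⊕1⊕0 = 0
p8 (pos 8,9,10,11,12,13,14,15): XOR of data positions = 0⊕1⊕1⊕1⊕0⊕1⊕0 = 0
Codeword: 010001100111010

010001100111010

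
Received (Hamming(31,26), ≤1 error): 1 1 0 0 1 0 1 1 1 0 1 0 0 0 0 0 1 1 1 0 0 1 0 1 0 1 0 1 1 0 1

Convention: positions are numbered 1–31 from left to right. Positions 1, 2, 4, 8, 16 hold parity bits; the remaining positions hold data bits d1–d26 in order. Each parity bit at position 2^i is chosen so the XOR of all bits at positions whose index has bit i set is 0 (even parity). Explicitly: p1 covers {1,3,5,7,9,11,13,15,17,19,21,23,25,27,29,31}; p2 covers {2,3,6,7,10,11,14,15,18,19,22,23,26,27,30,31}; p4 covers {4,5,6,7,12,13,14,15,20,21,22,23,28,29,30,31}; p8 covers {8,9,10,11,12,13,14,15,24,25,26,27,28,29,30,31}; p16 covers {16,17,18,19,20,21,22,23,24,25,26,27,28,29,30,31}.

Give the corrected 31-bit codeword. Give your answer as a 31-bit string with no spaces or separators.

s1 (pos 1,3,5,7,9,11,13,15,17,19,21,23,25,27,29,31): 1⊕0⊕1⊕1⊕1⊕1⊕0⊕0⊕1⊕1⊕0⊕0⊕0⊕0⊕1⊕1 = 1
s2 (pos 2,3,6,7,10,11,14,15,18,19,22,23,26,27,30,31): 1⊕0⊕0⊕1⊕0⊕1⊕0⊕0⊕1⊕1⊕1⊕0⊕1⊕0⊕0⊕1 = 0
s4 (pos 4,5,6,7,12,13,14,15,20,21,22,23,28,29,30,31): 0⊕1⊕0⊕1⊕0⊕0⊕0⊕0⊕0⊕0⊕1⊕0⊕1⊕1⊕0⊕1 = 0
s8 (pos 8,9,10,11,12,13,14,15,24,25,26,27,28,29,30,31): 1⊕1⊕0⊕1⊕0⊕0⊕0⊕0⊕1⊕0⊕1⊕0⊕1⊕1⊕0⊕1 = 0
s16 (pos 16,17,18,19,20,21,22,23,24,25,26,27,28,29,30,31): 0⊕1⊕1⊕1⊕0⊕0⊕1⊕0⊕1⊕0⊕1⊕0⊕1⊕1⊕0⊕1 = 1
Syndrome s16…s1 = 10001 → error at position 17.
Flip position 17: 1100101110100000111001010101101 → 1100101110100000011001010101101

1100101110100000011001010101101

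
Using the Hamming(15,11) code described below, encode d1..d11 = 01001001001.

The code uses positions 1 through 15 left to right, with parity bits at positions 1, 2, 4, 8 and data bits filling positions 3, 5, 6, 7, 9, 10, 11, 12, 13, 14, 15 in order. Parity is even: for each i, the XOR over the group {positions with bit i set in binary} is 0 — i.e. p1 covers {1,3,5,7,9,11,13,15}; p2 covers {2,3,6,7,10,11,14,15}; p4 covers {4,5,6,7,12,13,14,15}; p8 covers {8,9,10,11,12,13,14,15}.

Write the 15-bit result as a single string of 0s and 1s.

110110011001001

Place data at non-parity positions: p1 p2 0 p4 1 0 0 p8 1 0 0 1 0 0 1
p1 (pos 1,3,5,7,9,11,13,15): XOR of data positions = 0⊕1⊕0⊕1⊕0⊕0⊕1 = 1
p2 (pos 2,3,6,7,10,11,14,15): XOR of data positions = 0⊕0⊕0⊕0⊕0⊕0⊕1 = 1
p4 (pos 4,5,6,7,12,13,14,15): XOR of data positions = 1⊕0⊕0⊕1⊕0⊕0⊕1 = 1
p8 (pos 8,9,10,11,12,13,14,15): XOR of data positions = 1⊕0⊕0⊕1⊕0⊕0⊕1 = 1
Codeword: 110110011001001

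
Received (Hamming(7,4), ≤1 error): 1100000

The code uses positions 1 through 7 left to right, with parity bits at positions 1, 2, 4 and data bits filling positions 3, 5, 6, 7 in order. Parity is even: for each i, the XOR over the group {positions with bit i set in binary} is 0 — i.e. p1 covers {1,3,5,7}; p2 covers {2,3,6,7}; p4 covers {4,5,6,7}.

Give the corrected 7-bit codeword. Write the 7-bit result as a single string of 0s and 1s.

s1 (pos 1,3,5,7): 1⊕0⊕0⊕0 = 1
s2 (pos 2,3,6,7): 1⊕0⊕0⊕0 = 1
s4 (pos 4,5,6,7): 0⊕0⊕0⊕0 = 0
Syndrome s4…s1 = 011 → error at position 3.
Flip position 3: 1100000 → 1110000

1110000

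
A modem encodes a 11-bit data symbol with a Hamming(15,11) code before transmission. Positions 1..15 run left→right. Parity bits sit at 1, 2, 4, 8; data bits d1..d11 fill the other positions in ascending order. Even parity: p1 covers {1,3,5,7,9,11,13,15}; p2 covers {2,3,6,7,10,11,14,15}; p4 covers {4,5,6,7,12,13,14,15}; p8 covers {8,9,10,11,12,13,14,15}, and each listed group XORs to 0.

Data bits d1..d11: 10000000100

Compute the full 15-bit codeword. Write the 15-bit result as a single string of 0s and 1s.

Place data at non-parity positions: p1 p2 1 p4 0 0 0 p8 0 0 0 0 1 0 0
p1 (pos 1,3,5,7,9,11,13,15): XOR of data positions = 1⊕0⊕0⊕0⊕0⊕1⊕0 = 0
p2 (pos 2,3,6,7,10,11,14,15): XOR of data positions = 1⊕0⊕0⊕0⊕0⊕0⊕0 = 1
p4 (pos 4,5,6,7,12,13,14,15): XOR of data positions = 0⊕0⊕0⊕0⊕1⊕0⊕0 = 1
p8 (pos 8,9,10,11,12,13,14,15): XOR of data positions = 0⊕0⊕0⊕0⊕1⊕0⊕0 = 1
Codeword: 011100010000100

011100010000100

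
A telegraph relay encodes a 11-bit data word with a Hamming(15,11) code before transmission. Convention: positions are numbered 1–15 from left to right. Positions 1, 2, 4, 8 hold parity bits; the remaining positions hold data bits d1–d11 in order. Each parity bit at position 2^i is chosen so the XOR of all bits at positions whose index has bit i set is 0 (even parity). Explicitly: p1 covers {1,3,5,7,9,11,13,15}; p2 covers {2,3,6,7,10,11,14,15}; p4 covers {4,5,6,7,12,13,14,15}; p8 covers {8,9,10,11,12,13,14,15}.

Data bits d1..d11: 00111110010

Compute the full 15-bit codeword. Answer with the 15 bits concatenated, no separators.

110101101110010

Place data at non-parity positions: p1 p2 0 p4 0 1 1 p8 1 1 1 0 0 1 0
p1 (pos 1,3,5,7,9,11,13,15): XOR of data positions = 0⊕0⊕1⊕1⊕1⊕0⊕0 = 1
p2 (pos 2,3,6,7,10,11,14,15): XOR of data positions = 0⊕1⊕1⊕1⊕1⊕1⊕0 = 1
p4 (pos 4,5,6,7,12,13,14,15): XOR of data positions = 0⊕1⊕1⊕0⊕0⊕1⊕0 = 1
p8 (pos 8,9,10,11,12,13,14,15): XOR of data positions = 1⊕1⊕1⊕0⊕0⊕1⊕0 = 0
Codeword: 110101101110010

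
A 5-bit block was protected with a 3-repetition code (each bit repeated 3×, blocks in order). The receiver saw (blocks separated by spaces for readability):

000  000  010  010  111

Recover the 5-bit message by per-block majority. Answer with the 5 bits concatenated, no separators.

Block 1 (000): 0 ones → 0
Block 2 (000): 0 ones → 0
Block 3 (010): 1 one → 0
Block 4 (010): 1 one → 0
Block 5 (111): 3 ones → 1

00001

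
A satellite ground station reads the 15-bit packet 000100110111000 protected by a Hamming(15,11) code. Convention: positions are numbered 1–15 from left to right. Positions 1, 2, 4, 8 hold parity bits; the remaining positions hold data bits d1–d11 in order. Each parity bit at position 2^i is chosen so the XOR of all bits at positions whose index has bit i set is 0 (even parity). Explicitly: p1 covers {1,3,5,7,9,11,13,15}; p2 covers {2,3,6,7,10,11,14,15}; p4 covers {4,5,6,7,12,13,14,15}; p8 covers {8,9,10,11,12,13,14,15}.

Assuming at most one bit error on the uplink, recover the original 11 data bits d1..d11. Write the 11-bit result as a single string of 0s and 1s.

00110111000

s1 (pos 1,3,5,7,9,11,13,15): 0⊕0⊕0⊕1⊕0⊕1⊕0⊕0 = 0
s2 (pos 2,3,6,7,10,11,14,15): 0⊕0⊕0⊕1⊕1⊕1⊕0⊕0 = 1
s4 (pos 4,5,6,7,12,13,14,15): 1⊕0⊕0⊕1⊕1⊕0⊕0⊕0 = 1
s8 (pos 8,9,10,11,12,13,14,15): 1⊕0⊕1⊕1⊕1⊕0⊕0⊕0 = 0
Syndrome s8…s1 = 0110 → error at position 6.
Flip position 6: 000100110111000 → 000101110111000
Read data bits from positions 3,5,6,7,9,10,11,12,13,14,15: 00110111000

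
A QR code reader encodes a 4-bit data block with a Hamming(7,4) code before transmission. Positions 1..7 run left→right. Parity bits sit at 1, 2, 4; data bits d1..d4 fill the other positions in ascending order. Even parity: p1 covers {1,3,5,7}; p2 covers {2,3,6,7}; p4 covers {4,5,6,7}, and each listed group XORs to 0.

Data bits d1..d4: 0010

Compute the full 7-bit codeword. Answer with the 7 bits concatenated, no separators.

0101010

Place data at non-parity positions: p1 p2 0 p4 0 1 0
p1 (pos 1,3,5,7): XOR of data positions = 0⊕0⊕0 = 0
p2 (pos 2,3,6,7): XOR of data positions = 0⊕1⊕0 = 1
p4 (pos 4,5,6,7): XOR of data positions = 0⊕1⊕0 = 1
Codeword: 0101010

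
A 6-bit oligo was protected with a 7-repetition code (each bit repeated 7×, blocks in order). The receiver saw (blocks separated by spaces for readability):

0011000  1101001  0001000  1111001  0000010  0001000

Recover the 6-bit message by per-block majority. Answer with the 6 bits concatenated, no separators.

Block 1 (0011000): 2 ones → 0
Block 2 (1101001): 4 ones → 1
Block 3 (0001000): 1 one → 0
Block 4 (1111001): 5 ones → 1
Block 5 (0000010): 1 one → 0
Block 6 (0001000): 1 one → 0

010100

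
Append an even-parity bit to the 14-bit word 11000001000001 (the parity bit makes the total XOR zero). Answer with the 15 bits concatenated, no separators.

XOR of the 14 data bits: 1⊕1⊕0⊕0⊕0⊕0⊕0⊕1⊕0⊕0⊕0⊕0⊕0⊕1 = 0
Parity bit = 0 (so all 15 bits XOR to 0).

110000010000010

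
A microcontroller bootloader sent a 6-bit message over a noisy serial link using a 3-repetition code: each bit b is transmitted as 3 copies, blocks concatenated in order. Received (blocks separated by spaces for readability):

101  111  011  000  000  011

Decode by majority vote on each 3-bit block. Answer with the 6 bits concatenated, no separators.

111001

Block 1 (101): 2 ones → 1
Block 2 (111): 3 ones → 1
Block 3 (011): 2 ones → 1
Block 4 (000): 0 ones → 0
Block 5 (000): 0 ones → 0
Block 6 (011): 2 ones → 1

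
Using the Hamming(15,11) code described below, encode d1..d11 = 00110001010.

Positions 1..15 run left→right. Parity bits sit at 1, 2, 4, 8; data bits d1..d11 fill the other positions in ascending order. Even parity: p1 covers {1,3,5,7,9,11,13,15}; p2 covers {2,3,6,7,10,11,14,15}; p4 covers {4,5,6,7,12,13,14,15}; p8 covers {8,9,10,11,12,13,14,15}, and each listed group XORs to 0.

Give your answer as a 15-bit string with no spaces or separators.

Place data at non-parity positions: p1 p2 0 p4 0 1 1 p8 0 0 0 1 0 1 0
p1 (pos 1,3,5,7,9,11,13,15): XOR of data positions = 0⊕0⊕1⊕0⊕0⊕0⊕0 = 1
p2 (pos 2,3,6,7,10,11,14,15): XOR of data positions = 0⊕1⊕1⊕0⊕0⊕1⊕0 = 1
p4 (pos 4,5,6,7,12,13,14,15): XOR of data positions = 0⊕1⊕1⊕1⊕0⊕1⊕0 = 0
p8 (pos 8,9,10,11,12,13,14,15): XOR of data positions = 0⊕0⊕0⊕1⊕0⊕1⊕0 = 0
Codeword: 110001100001010

110001100001010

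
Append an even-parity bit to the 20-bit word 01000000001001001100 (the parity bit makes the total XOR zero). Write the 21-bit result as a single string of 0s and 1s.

XOR of the 20 data bits: 0⊕1⊕0⊕0⊕0⊕0⊕0⊕0⊕0⊕0⊕1⊕0⊕0⊕1⊕0⊕0⊕1⊕1⊕0⊕0 = 1
Parity bit = 1 (so all 21 bits XOR to 0).

010000000010010011001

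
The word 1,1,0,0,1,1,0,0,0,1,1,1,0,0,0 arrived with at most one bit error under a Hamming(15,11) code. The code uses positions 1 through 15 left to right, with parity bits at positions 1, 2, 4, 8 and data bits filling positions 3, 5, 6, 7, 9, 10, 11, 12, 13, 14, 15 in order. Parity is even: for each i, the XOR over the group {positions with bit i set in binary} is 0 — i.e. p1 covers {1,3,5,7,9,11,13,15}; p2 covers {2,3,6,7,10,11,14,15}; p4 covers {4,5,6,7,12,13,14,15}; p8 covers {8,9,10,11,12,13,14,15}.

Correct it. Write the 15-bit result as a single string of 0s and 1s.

110011000111100

s1 (pos 1,3,5,7,9,11,13,15): 1⊕0⊕1⊕0⊕0⊕1⊕0⊕0 = 1
s2 (pos 2,3,6,7,10,11,14,15): 1⊕0⊕1⊕0⊕1⊕1⊕0⊕0 = 0
s4 (pos 4,5,6,7,12,13,14,15): 0⊕1⊕1⊕0⊕1⊕0⊕0⊕0 = 1
s8 (pos 8,9,10,11,12,13,14,15): 0⊕0⊕1⊕1⊕1⊕0⊕0⊕0 = 1
Syndrome s8…s1 = 1101 → error at position 13.
Flip position 13: 110011000111000 → 110011000111100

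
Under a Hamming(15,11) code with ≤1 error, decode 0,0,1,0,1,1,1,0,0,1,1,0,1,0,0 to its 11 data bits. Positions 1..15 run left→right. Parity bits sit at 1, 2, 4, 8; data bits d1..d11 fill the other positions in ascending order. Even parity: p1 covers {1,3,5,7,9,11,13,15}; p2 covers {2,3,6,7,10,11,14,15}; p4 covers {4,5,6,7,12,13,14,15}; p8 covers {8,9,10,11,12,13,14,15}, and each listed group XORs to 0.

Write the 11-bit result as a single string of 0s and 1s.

s1 (pos 1,3,5,7,9,11,13,15): 0⊕1⊕1⊕1⊕0⊕1⊕1⊕0 = 1
s2 (pos 2,3,6,7,10,11,14,15): 0⊕1⊕1⊕1⊕1⊕1⊕0⊕0 = 1
s4 (pos 4,5,6,7,12,13,14,15): 0⊕1⊕1⊕1⊕0⊕1⊕0⊕0 = 0
s8 (pos 8,9,10,11,12,13,14,15): 0⊕0⊕1⊕1⊕0⊕1⊕0⊕0 = 1
Syndrome s8…s1 = 1011 → error at position 11.
Flip position 11: 001011100110100 → 001011100100100
Read data bits from positions 3,5,6,7,9,10,11,12,13,14,15: 11110100100

11110100100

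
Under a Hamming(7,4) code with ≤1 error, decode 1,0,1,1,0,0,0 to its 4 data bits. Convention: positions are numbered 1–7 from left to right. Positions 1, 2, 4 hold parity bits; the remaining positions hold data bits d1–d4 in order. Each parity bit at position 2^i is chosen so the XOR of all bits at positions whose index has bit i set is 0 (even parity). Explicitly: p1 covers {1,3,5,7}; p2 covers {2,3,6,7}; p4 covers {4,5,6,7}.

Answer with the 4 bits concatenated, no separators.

1010

s1 (pos 1,3,5,7): 1⊕1⊕0⊕0 = 0
s2 (pos 2,3,6,7): 0⊕1⊕0⊕0 = 1
s4 (pos 4,5,6,7): 1⊕0⊕0⊕0 = 1
Syndrome s4…s1 = 110 → error at position 6.
Flip position 6: 1011000 → 1011010
Read data bits from positions 3,5,6,7: 1010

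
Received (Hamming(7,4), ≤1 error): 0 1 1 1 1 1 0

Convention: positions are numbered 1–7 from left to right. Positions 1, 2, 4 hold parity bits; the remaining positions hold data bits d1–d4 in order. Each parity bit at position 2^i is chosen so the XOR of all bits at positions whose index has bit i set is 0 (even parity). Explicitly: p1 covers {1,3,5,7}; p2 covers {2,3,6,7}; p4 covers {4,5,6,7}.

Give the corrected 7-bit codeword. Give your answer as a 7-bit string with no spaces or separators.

0111100

s1 (pos 1,3,5,7): 0⊕1⊕1⊕0 = 0
s2 (pos 2,3,6,7): 1⊕1⊕1⊕0 = 1
s4 (pos 4,5,6,7): 1⊕1⊕1⊕0 = 1
Syndrome s4…s1 = 110 → error at position 6.
Flip position 6: 0111110 → 0111100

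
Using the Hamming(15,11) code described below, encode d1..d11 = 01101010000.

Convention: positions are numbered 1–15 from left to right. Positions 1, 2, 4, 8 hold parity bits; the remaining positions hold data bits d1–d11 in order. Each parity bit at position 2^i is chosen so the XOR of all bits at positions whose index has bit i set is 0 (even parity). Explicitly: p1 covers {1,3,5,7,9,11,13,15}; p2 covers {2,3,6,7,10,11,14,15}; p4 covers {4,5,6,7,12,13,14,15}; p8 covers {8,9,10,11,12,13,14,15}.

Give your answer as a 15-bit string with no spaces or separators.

Place data at non-parity positions: p1 p2 0 p4 1 1 0 p8 1 0 1 0 0 0 0
p1 (pos 1,3,5,7,9,11,13,15): XOR of data positions = 0⊕1⊕0⊕1⊕1⊕0⊕0 = 1
p2 (pos 2,3,6,7,10,11,14,15): XOR of data positions = 0⊕1⊕0⊕0⊕1⊕0⊕0 = 0
p4 (pos 4,5,6,7,12,13,14,15): XOR of data positions = 1⊕1⊕0⊕0⊕0⊕0⊕0 = 0
p8 (pos 8,9,10,11,12,13,14,15): XOR of data positions = 1⊕0⊕1⊕0⊕0⊕0⊕0 = 0
Codeword: 100011001010000

100011001010000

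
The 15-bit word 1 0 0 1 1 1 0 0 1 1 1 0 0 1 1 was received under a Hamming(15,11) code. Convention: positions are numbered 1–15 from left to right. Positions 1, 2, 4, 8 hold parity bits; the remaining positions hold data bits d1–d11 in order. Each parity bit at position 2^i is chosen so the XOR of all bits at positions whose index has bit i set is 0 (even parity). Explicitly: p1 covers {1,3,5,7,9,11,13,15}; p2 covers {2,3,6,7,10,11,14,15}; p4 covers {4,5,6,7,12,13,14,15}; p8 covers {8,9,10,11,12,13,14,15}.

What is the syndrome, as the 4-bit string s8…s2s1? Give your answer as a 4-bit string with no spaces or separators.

1111

s1 (pos 1,3,5,7,9,11,13,15): 1⊕0⊕1⊕0⊕1⊕1⊕0⊕1 = 1
s2 (pos 2,3,6,7,10,11,14,15): 0⊕0⊕1⊕0⊕1⊕1⊕1⊕1 = 1
s4 (pos 4,5,6,7,12,13,14,15): 1⊕1⊕1⊕0⊕0⊕0⊕1⊕1 = 1
s8 (pos 8,9,10,11,12,13,14,15): 0⊕1⊕1⊕1⊕0⊕0⊕1⊕1 = 1
Syndrome s8…s1 = 1111 → error at position 15.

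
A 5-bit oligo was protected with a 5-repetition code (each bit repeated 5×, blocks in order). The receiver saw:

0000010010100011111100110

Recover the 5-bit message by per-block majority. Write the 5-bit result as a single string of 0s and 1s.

Block 1 (00000): 0 ones → 0
Block 2 (10010): 2 ones → 0
Block 3 (10001): 2 ones → 0
Block 4 (11111): 5 ones → 1
Block 5 (00110): 2 ones → 0

00010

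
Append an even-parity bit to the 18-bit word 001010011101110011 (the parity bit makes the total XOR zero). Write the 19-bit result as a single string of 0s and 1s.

XOR of the 18 data bits: 0⊕0⊕1⊕0⊕1⊕0⊕0⊕1⊕1⊕1⊕0⊕1⊕1⊕1⊕0⊕0⊕1⊕1 = 0
Parity bit = 0 (so all 19 bits XOR to 0).

0010100111011100110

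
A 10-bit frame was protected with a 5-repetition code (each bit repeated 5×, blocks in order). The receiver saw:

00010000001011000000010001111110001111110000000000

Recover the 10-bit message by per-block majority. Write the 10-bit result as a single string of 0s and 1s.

Block 1 (00010): 1 one → 0
Block 2 (00000): 0 ones → 0
Block 3 (10110): 3 ones → 1
Block 4 (00000): 0 ones → 0
Block 5 (01000): 1 one → 0
Block 6 (11111): 5 ones → 1
Block 7 (10001): 2 ones → 0
Block 8 (11111): 5 ones → 1
Block 9 (00000): 0 ones → 0
Block 10 (00000): 0 ones → 0

0010010100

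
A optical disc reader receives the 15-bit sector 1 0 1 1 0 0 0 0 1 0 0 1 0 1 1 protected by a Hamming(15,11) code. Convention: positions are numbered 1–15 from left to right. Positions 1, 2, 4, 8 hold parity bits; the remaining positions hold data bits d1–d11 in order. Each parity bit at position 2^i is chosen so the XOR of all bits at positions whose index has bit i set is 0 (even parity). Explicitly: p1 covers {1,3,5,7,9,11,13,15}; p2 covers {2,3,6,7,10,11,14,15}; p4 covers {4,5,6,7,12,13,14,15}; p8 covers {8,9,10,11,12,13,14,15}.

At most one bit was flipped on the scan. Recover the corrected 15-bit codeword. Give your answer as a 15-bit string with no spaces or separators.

111100001001011

s1 (pos 1,3,5,7,9,11,13,15): 1⊕1⊕0⊕0⊕1⊕0⊕0⊕1 = 0
s2 (pos 2,3,6,7,10,11,14,15): 0⊕1⊕0⊕0⊕0⊕0⊕1⊕1 = 1
s4 (pos 4,5,6,7,12,13,14,15): 1⊕0⊕0⊕0⊕1⊕0⊕1⊕1 = 0
s8 (pos 8,9,10,11,12,13,14,15): 0⊕1⊕0⊕0⊕1⊕0⊕1⊕1 = 0
Syndrome s8…s1 = 0010 → error at position 2.
Flip position 2: 101100001001011 → 111100001001011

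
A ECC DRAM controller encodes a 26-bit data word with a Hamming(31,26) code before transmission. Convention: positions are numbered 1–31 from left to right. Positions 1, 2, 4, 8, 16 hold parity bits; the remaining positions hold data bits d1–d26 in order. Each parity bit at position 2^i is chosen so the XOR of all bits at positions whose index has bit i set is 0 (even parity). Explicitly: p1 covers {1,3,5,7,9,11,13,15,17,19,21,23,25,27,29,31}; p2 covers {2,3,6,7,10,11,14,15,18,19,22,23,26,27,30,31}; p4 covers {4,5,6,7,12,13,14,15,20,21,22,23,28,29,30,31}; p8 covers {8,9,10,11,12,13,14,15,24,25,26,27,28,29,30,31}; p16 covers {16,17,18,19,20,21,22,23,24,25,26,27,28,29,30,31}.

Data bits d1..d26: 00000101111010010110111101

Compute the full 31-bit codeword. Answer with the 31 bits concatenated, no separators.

1001000101011111010010110111101

Place data at non-parity positions: p1 p2 0 p4 0 0 0 p8 0 1 0 1 1 1 1 p16 0 1 0 0 1 0 1 1 0 1 1 1 1 0 1
p1 (pos 1,3,5,7,9,11,13,15,17,19,21,23,25,27,29,31): XOR of data positions = 0⊕0⊕0⊕0⊕0⊕1⊕1⊕0⊕0⊕1⊕1⊕0⊕1⊕1⊕1 = 1
p2 (pos 2,3,6,7,10,11,14,15,18,19,22,23,26,27,30,31): XOR of data positions = 0⊕0⊕0⊕1⊕0⊕1⊕1⊕1⊕0⊕0⊕1⊕1⊕1⊕0⊕1 = 0
p4 (pos 4,5,6,7,12,13,14,15,20,21,22,23,28,29,30,31): XOR of data positions = 0⊕0⊕0⊕1⊕1⊕1⊕1⊕0⊕1⊕0⊕1⊕1⊕1⊕0⊕1 = 1
p8 (pos 8,9,10,11,12,13,14,15,24,25,26,27,28,29,30,31): XOR of data positions = 0⊕1⊕0⊕1⊕1⊕1⊕1⊕1⊕0⊕1⊕1⊕1⊕1⊕0⊕1 = 1
p16 (pos 16,17,18,19,20,21,22,23,24,25,26,27,28,29,30,31): XOR of data positions = 0⊕1⊕0⊕0⊕1⊕0⊕1⊕1⊕0⊕1⊕1⊕1⊕1⊕0⊕1 = 1
Codeword: 1001000101011111010010110111101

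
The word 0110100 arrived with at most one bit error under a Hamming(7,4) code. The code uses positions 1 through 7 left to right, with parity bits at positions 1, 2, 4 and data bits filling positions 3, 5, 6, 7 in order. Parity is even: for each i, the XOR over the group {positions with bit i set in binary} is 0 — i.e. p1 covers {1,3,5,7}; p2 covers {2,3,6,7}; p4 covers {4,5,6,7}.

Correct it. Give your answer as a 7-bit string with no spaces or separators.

s1 (pos 1,3,5,7): 0⊕1⊕1⊕0 = 0
s2 (pos 2,3,6,7): 1⊕1⊕0⊕0 = 0
s4 (pos 4,5,6,7): 0⊕1⊕0⊕0 = 1
Syndrome s4…s1 = 100 → error at position 4.
Flip position 4: 0110100 → 0111100

0111100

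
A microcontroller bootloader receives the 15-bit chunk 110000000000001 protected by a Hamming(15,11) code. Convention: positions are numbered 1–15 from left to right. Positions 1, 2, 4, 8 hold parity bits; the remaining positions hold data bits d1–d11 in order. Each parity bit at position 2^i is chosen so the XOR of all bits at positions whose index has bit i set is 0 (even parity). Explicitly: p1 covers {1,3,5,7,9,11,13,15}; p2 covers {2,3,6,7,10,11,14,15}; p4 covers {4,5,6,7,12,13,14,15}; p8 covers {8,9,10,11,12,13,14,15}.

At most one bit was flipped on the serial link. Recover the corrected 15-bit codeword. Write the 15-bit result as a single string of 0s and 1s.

110000000001001

s1 (pos 1,3,5,7,9,11,13,15): 1⊕0⊕0⊕0⊕0⊕0⊕0⊕1 = 0
s2 (pos 2,3,6,7,10,11,14,15): 1⊕0⊕0⊕0⊕0⊕0⊕0⊕1 = 0
s4 (pos 4,5,6,7,12,13,14,15): 0⊕0⊕0⊕0⊕0⊕0⊕0⊕1 = 1
s8 (pos 8,9,10,11,12,13,14,15): 0⊕0⊕0⊕0⊕0⊕0⊕0⊕1 = 1
Syndrome s8…s1 = 1100 → error at position 12.
Flip position 12: 110000000000001 → 110000000001001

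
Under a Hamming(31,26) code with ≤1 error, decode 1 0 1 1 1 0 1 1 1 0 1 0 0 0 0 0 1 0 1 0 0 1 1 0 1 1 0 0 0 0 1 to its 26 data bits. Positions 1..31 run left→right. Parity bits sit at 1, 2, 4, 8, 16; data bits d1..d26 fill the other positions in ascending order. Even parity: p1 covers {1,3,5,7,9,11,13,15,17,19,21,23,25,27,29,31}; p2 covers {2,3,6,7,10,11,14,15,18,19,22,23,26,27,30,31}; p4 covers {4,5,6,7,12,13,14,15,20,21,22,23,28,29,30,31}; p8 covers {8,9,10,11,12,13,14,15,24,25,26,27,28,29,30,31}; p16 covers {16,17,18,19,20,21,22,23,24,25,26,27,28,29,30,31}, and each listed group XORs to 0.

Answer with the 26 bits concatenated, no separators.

11011010000001001101100001

s1 (pos 1,3,5,7,9,11,13,15,17,19,21,23,25,27,29,31): 1⊕1⊕1⊕1⊕1⊕1⊕0⊕0⊕1⊕1⊕0⊕1⊕1⊕0⊕0⊕1 = 1
s2 (pos 2,3,6,7,10,11,14,15,18,19,22,23,26,27,30,31): 0⊕1⊕0⊕1⊕0⊕1⊕0⊕0⊕0⊕1⊕1⊕1⊕1⊕0⊕0⊕1 = 0
s4 (pos 4,5,6,7,12,13,14,15,20,21,22,23,28,29,30,31): 1⊕1⊕0⊕1⊕0⊕0⊕0⊕0⊕0⊕0⊕1⊕1⊕0⊕0⊕0⊕1 = 0
s8 (pos 8,9,10,11,12,13,14,15,24,25,26,27,28,29,30,31): 1⊕1⊕0⊕1⊕0⊕0⊕0⊕0⊕0⊕1⊕1⊕0⊕0⊕0⊕0⊕1 = 0
s16 (pos 16,17,18,19,20,21,22,23,24,25,26,27,28,29,30,31): 0⊕1⊕0⊕1⊕0⊕0⊕1⊕1⊕0⊕1⊕1⊕0⊕0⊕0⊕0⊕1 = 1
Syndrome s16…s1 = 10001 → error at position 17.
Flip position 17: 1011101110100000101001101100001 → 1011101110100000001001101100001
Read data bits from positions 3,5,6,7,9,10,11,12,13,14,15,17,18,19,20,21,22,23,24,25,26,27,28,29,30,31: 11011010000001001101100001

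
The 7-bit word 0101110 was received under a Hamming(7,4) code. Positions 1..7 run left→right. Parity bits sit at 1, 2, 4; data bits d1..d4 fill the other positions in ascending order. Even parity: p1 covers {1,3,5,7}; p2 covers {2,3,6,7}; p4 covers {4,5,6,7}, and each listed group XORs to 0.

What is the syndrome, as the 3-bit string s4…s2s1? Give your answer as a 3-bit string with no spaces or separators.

s1 (pos 1,3,5,7): 0⊕0⊕1⊕0 = 1
s2 (pos 2,3,6,7): 1⊕0⊕1⊕0 = 0
s4 (pos 4,5,6,7): 1⊕1⊕1⊕0 = 1
Syndrome s4…s1 = 101 → error at position 5.

101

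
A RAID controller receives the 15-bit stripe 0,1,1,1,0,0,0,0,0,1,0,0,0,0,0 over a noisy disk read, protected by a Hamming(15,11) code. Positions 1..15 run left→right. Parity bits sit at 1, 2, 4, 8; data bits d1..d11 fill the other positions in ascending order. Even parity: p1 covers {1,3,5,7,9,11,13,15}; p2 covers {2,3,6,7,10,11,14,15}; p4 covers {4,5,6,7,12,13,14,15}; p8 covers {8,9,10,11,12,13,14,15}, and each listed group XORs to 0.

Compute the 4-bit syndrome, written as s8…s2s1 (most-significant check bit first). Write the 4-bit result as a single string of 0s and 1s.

1111

s1 (pos 1,3,5,7,9,11,13,15): 0⊕1⊕0⊕0⊕0⊕0⊕0⊕0 = 1
s2 (pos 2,3,6,7,10,11,14,15): 1⊕1⊕0⊕0⊕1⊕0⊕0⊕0 = 1
s4 (pos 4,5,6,7,12,13,14,15): 1⊕0⊕0⊕0⊕0⊕0⊕0⊕0 = 1
s8 (pos 8,9,10,11,12,13,14,15): 0⊕0⊕1⊕0⊕0⊕0⊕0⊕0 = 1
Syndrome s8…s1 = 1111 → error at position 15.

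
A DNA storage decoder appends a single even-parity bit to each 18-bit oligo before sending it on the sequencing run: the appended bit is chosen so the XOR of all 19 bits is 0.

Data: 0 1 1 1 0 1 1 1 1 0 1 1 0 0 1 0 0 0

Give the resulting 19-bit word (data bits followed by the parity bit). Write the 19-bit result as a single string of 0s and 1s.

XOR of the 18 data bits: 0⊕1⊕1⊕1⊕0⊕1⊕1⊕1⊕1⊕0⊕1⊕1⊕0⊕0⊕1⊕0⊕0⊕0 = 0
Parity bit = 0 (so all 19 bits XOR to 0).

0111011110110010000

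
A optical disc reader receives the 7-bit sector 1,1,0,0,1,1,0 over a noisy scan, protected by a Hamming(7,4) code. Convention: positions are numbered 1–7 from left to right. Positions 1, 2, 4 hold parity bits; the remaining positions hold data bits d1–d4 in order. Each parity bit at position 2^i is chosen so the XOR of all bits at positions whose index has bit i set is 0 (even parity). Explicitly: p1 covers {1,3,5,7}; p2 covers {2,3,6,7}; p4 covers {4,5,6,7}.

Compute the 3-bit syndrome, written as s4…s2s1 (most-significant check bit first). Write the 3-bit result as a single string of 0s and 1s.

000

s1 (pos 1,3,5,7): 1⊕0⊕1⊕0 = 0
s2 (pos 2,3,6,7): 1⊕0⊕1⊕0 = 0
s4 (pos 4,5,6,7): 0⊕1⊕1⊕0 = 0
Syndrome s4…s1 = 000 → no error.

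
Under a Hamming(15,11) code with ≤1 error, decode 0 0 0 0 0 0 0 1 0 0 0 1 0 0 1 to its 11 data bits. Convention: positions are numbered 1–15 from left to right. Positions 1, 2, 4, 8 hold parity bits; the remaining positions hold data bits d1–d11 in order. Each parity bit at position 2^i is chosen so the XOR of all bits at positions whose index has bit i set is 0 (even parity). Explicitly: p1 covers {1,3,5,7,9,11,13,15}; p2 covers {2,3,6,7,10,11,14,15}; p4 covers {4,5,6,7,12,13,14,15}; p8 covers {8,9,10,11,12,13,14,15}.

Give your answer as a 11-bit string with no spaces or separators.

s1 (pos 1,3,5,7,9,11,13,15): 0⊕0⊕0⊕0⊕0⊕0⊕0⊕1 = 1
s2 (pos 2,3,6,7,10,11,14,15): 0⊕0⊕0⊕0⊕0⊕0⊕0⊕1 = 1
s4 (pos 4,5,6,7,12,13,14,15): 0⊕0⊕0⊕0⊕1⊕0⊕0⊕1 = 0
s8 (pos 8,9,10,11,12,13,14,15): 1⊕0⊕0⊕0⊕1⊕0⊕0⊕1 = 1
Syndrome s8…s1 = 1011 → error at position 11.
Flip position 11: 000000010001001 → 000000010011001
Read data bits from positions 3,5,6,7,9,10,11,12,13,14,15: 00000011001

00000011001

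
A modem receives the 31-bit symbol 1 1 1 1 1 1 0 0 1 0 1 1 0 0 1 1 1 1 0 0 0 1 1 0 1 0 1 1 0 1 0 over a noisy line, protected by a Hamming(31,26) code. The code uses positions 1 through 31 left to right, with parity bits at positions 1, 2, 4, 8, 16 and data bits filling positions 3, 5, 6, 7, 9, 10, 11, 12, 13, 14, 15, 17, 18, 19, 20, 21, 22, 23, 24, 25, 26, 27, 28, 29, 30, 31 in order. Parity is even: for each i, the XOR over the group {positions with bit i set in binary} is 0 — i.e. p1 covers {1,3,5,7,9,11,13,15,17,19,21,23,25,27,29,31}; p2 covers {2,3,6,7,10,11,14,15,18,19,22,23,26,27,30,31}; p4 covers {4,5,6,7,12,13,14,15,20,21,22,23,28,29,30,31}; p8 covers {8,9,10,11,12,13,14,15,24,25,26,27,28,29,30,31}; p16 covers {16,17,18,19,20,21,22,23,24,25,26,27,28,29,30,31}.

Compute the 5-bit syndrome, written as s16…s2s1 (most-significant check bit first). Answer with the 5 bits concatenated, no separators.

s1 (pos 1,3,5,7,9,11,13,15,17,19,21,23,25,27,29,31): 1⊕1⊕1⊕0⊕1⊕1⊕0⊕1⊕1⊕0⊕0⊕1⊕1⊕1⊕0⊕0 = 0
s2 (pos 2,3,6,7,10,11,14,15,18,19,22,23,26,27,30,31): 1⊕1⊕1⊕0⊕0⊕1⊕0⊕1⊕1⊕0⊕1⊕1⊕0⊕1⊕1⊕0 = 0
s4 (pos 4,5,6,7,12,13,14,15,20,21,22,23,28,29,30,31): 1⊕1⊕1⊕0⊕1⊕0⊕0⊕1⊕0⊕0⊕1⊕1⊕1⊕0⊕1⊕0 = 1
s8 (pos 8,9,10,11,12,13,14,15,24,25,26,27,28,29,30,31): 0⊕1⊕0⊕1⊕1⊕0⊕0⊕1⊕0⊕1⊕0⊕1⊕1⊕0⊕1⊕0 = 0
s16 (pos 16,17,18,19,20,21,22,23,24,25,26,27,28,29,30,31): 1⊕1⊕1⊕0⊕0⊕0⊕1⊕1⊕0⊕1⊕0⊕1⊕1⊕0⊕1⊕0 = 1
Syndrome s16…s1 = 10100 → error at position 20.

10100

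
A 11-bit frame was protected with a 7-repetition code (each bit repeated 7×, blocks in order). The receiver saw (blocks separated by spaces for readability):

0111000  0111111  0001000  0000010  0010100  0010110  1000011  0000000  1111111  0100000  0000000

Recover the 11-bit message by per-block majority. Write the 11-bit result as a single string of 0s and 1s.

01000000100

Block 1 (0111000): 3 ones → 0
Block 2 (0111111): 6 ones → 1
Block 3 (0001000): 1 one → 0
Block 4 (0000010): 1 one → 0
Block 5 (0010100): 2 ones → 0
Block 6 (0010110): 3 ones → 0
Block 7 (1000011): 3 ones → 0
Block 8 (0000000): 0 ones → 0
Block 9 (1111111): 7 ones → 1
Block 10 (0100000): 1 one → 0
Block 11 (0000000): 0 ones → 0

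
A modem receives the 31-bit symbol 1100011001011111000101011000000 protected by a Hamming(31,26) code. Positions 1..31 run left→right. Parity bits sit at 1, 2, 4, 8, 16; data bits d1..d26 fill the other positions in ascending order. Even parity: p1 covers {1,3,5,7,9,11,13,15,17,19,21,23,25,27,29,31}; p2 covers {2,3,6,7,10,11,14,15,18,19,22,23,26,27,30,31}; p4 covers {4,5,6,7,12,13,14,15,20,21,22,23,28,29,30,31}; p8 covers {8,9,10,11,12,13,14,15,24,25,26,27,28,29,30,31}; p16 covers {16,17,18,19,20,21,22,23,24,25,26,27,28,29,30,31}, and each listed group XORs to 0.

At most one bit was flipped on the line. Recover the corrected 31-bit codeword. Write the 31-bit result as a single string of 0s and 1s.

s1 (pos 1,3,5,7,9,11,13,15,17,19,21,23,25,27,29,31): 1⊕0⊕0⊕1⊕0⊕0⊕1⊕1⊕0⊕0⊕0⊕0⊕1⊕0⊕0⊕0 = 1
s2 (pos 2,3,6,7,10,11,14,15,18,19,22,23,26,27,30,31): 1⊕0⊕1⊕1⊕1⊕0⊕1⊕1⊕0⊕0⊕1⊕0⊕0⊕0⊕0⊕0 = 1
s4 (pos 4,5,6,7,12,13,14,15,20,21,22,23,28,29,30,31): 0⊕0⊕1⊕1⊕1⊕1⊕1⊕1⊕1⊕0⊕1⊕0⊕0⊕0⊕0⊕0 = 0
s8 (pos 8,9,10,11,12,13,14,15,24,25,26,27,28,29,30,31): 0⊕0⊕1⊕0⊕1⊕1⊕1⊕1⊕1⊕1⊕0⊕0⊕0⊕0⊕0⊕0 = 1
s16 (pos 16,17,18,19,20,21,22,23,24,25,26,27,28,29,30,31): 1⊕0⊕0⊕0⊕1⊕0⊕1⊕0⊕1⊕1⊕0⊕0⊕0⊕0⊕0⊕0 = 1
Syndrome s16…s1 = 11011 → error at position 27.
Flip position 27: 1100011001011111000101011000000 → 1100011001011111000101011010000

1100011001011111000101011010000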